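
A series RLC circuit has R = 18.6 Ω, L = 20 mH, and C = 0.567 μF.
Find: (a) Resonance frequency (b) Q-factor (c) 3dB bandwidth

Step 1 — Resonance: ω₀ = 1/√(LC) = 1/√(0.02·5.67e-07) = 9391 rad/s.
Step 2 — f₀ = ω₀/(2π) = 1495 Hz.
Step 3 — Series Q: Q = ω₀L/R = 9391·0.02/18.6 = 10.1.
Step 4 — Bandwidth: Δω = ω₀/Q = 930 rad/s; BW = Δω/(2π) = 148 Hz.

(a) f₀ = 1495 Hz  (b) Q = 10.1  (c) BW = 148 Hz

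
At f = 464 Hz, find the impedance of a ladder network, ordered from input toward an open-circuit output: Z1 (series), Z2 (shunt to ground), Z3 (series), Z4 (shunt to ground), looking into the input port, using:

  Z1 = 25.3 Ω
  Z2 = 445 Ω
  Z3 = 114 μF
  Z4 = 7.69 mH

Step 1 — Angular frequency: ω = 2π·f = 2π·464 = 2915 rad/s.
Step 2 — Component impedances:
  Z1: Z = R = 25.3 Ω
  Z2: Z = R = 445 Ω
  Z3: Z = 1/(jωC) = -j/(ω·C) = 0 - j3.009 Ω
  Z4: Z = jωL = j·2915·0.00769 = 0 + j22.42 Ω
Step 3 — Ladder network (open output): work backward from the far end, alternating series and parallel combinations. Z_in = 26.15 + j19.37 Ω = 32.54∠36.5° Ω.

Z = 26.15 + j19.37 Ω = 32.54∠36.5° Ω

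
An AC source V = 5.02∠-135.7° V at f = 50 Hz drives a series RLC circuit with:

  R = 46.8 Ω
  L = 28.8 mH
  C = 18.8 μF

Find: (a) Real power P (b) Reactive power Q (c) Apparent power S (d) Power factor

Step 1 — Angular frequency: ω = 2π·f = 2π·50 = 314.2 rad/s.
Step 2 — Component impedances:
  R: Z = R = 46.8 Ω
  L: Z = jωL = j·314.2·0.0288 = 0 + j9.048 Ω
  C: Z = 1/(jωC) = -j/(ω·C) = 0 - j169.3 Ω
Step 3 — Series combination: Z_total = R + L + C = 46.8 - j160.3 Ω = 167∠-73.7° Ω.
Step 4 — Source phasor: V = 5.02∠-135.7° V = -3.593 - j3.506 V.
Step 5 — Current: I = V / Z = 0.01413 - j0.02654 A = 0.03007∠-62.0° A.
Step 6 — Complex power: S = V·I* = 0.04231 - j0.1449 VA.
Step 7 — Real power: P = Re(S) = 0.04231 W.
Step 8 — Reactive power: Q = Im(S) = -0.1449 VAR.
Step 9 — Apparent power: |S| = 0.1509 VA.
Step 10 — Power factor: PF = P/|S| = 0.2803 (leading).

(a) P = 0.04231 W  (b) Q = -0.1449 VAR  (c) S = 0.1509 VA  (d) PF = 0.2803 (leading)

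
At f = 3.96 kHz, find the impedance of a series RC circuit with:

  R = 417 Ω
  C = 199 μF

Step 1 — Angular frequency: ω = 2π·f = 2π·3960 = 2.488e+04 rad/s.
Step 2 — Component impedances:
  R: Z = R = 417 Ω
  C: Z = 1/(jωC) = -j/(ω·C) = 0 - j0.202 Ω
Step 3 — Series combination: Z_total = R + C = 417 - j0.202 Ω = 417∠-0.0° Ω.

Z = 417 - j0.202 Ω = 417∠-0.0° Ω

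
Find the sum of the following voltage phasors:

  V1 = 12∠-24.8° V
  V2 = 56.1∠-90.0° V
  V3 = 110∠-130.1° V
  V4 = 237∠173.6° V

Step 1 — Convert each phasor to rectangular form:
  V1 = 12·(cos(-24.8°) + j·sin(-24.8°)) = 10.89 - j5.033 V
  V2 = 56.1·(cos(-90.0°) + j·sin(-90.0°)) = 0 - j56.1 V
  V3 = 110·(cos(-130.1°) + j·sin(-130.1°)) = -70.85 - j84.14 V
  V4 = 237·(cos(173.6°) + j·sin(173.6°)) = -235.5 + j26.42 V
Step 2 — Sum components: V_total = -295.5 - j118.9 V.
Step 3 — Convert to polar: |V_total| = 318.5 V, ∠V_total = -158.1°.

V_total = 318.5∠-158.1° V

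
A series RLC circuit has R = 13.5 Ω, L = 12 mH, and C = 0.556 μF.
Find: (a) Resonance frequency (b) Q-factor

Step 1 — Resonance condition Im(Z)=0 gives ω₀ = 1/√(LC).
Step 2 — ω₀ = 1/√(0.012·5.56e-07) = 1.224e+04 rad/s.
Step 3 — f₀ = ω₀/(2π) = 1948 Hz.
Step 4 — Series Q: Q = ω₀L/R = 1.224e+04·0.012/13.5 = 10.88.

(a) f₀ = 1948 Hz  (b) Q = 10.88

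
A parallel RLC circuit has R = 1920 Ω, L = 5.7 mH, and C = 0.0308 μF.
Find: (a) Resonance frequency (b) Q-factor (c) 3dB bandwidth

Step 1 — Resonance: ω₀ = 1/√(LC) = 1/√(0.0057·3.08e-08) = 7.547e+04 rad/s.
Step 2 — f₀ = ω₀/(2π) = 1.201e+04 Hz.
Step 3 — Parallel Q: Q = R/(ω₀L) = 1920/(7.547e+04·0.0057) = 4.463.
Step 4 — Bandwidth: Δω = ω₀/Q = 1.691e+04 rad/s; BW = Δω/(2π) = 2691 Hz.

(a) f₀ = 1.201e+04 Hz  (b) Q = 4.463  (c) BW = 2691 Hz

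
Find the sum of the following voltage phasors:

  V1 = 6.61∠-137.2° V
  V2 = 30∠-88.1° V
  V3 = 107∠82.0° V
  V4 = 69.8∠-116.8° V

Step 1 — Convert each phasor to rectangular form:
  V1 = 6.61·(cos(-137.2°) + j·sin(-137.2°)) = -4.85 - j4.491 V
  V2 = 30·(cos(-88.1°) + j·sin(-88.1°)) = 0.9947 - j29.98 V
  V3 = 107·(cos(82.0°) + j·sin(82.0°)) = 14.89 + j106 V
  V4 = 69.8·(cos(-116.8°) + j·sin(-116.8°)) = -31.47 - j62.3 V
Step 2 — Sum components: V_total = -20.44 + j9.182 V.
Step 3 — Convert to polar: |V_total| = 22.4 V, ∠V_total = 155.8°.

V_total = 22.4∠155.8° V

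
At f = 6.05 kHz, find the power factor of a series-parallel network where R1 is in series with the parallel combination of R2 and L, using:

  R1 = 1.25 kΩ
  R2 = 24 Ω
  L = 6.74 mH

Step 1 — Angular frequency: ω = 2π·f = 2π·6050 = 3.801e+04 rad/s.
Step 2 — Component impedances:
  R1: Z = R = 1250 Ω
  R2: Z = R = 24 Ω
  L: Z = jωL = j·3.801e+04·0.00674 = 0 + j256.2 Ω
Step 3 — Parallel branch: R2 || L = 1/(1/R2 + 1/L) = 23.79 + j2.229 Ω.
Step 4 — Series with R1: Z_total = R1 + (R2 || L) = 1274 + j2.229 Ω = 1274∠0.1° Ω.
Step 5 — Power factor: PF = cos(φ) = Re(Z)/|Z| = 1274/1274 = 1.
Step 6 — Type: Im(Z) = 2.229 ⇒ lagging (phase φ = 0.1°).

PF = 1 (lagging, φ = 0.1°)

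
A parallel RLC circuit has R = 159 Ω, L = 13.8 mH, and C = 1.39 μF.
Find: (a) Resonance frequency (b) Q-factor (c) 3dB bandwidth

Step 1 — Resonance: ω₀ = 1/√(LC) = 1/√(0.0138·1.39e-06) = 7220 rad/s.
Step 2 — f₀ = ω₀/(2π) = 1149 Hz.
Step 3 — Parallel Q: Q = R/(ω₀L) = 159/(7220·0.0138) = 1.596.
Step 4 — Bandwidth: Δω = ω₀/Q = 4525 rad/s; BW = Δω/(2π) = 720.1 Hz.

(a) f₀ = 1149 Hz  (b) Q = 1.596  (c) BW = 720.1 Hz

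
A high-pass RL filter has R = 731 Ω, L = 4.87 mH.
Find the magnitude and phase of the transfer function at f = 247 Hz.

Step 1 — Angular frequency: ω = 2π·247 = 1552 rad/s.
Step 2 — Transfer function: H(jω) = jωL/(R + jωL).
Step 3 — Numerator jωL = j·7.558; denominator R + jωL = 731 + j7.558.
Step 4 — H = 0.0001069 + j0.01034.
Step 5 — Magnitude: |H| = 0.01034 (-39.7 dB); phase: φ = 89.4°.

|H| = 0.01034 (-39.7 dB), φ = 89.4°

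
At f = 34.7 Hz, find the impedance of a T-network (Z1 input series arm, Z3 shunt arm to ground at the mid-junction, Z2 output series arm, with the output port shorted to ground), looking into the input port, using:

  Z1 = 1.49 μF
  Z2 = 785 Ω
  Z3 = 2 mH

Step 1 — Angular frequency: ω = 2π·f = 2π·34.7 = 218 rad/s.
Step 2 — Component impedances:
  Z1: Z = 1/(jωC) = -j/(ω·C) = 0 - j3078 Ω
  Z2: Z = R = 785 Ω
  Z3: Z = jωL = j·218·0.002 = 0 + j0.4361 Ω
Step 3 — With the output port shorted to ground, the output series arm Z2 runs from the junction to ground; the shunt arm Z3 also runs from the junction to ground. They appear in parallel: Z3 || Z2 = 0.0002422 + j0.4361 Ω.
Step 4 — Series with input arm Z1: Z_in = Z1 + (Z3 || Z2) = 0.0002422 - j3078 Ω = 3078∠-90.0° Ω.

Z = 0.0002422 - j3078 Ω = 3078∠-90.0° Ω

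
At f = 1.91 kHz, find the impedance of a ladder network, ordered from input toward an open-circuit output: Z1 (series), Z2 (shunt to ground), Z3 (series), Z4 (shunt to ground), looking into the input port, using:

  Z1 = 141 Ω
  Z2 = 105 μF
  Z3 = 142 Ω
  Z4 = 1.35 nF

Step 1 — Angular frequency: ω = 2π·f = 2π·1910 = 1.2e+04 rad/s.
Step 2 — Component impedances:
  Z1: Z = R = 141 Ω
  Z2: Z = 1/(jωC) = -j/(ω·C) = 0 - j0.7936 Ω
  Z3: Z = R = 142 Ω
  Z4: Z = 1/(jωC) = -j/(ω·C) = 0 - j6.172e+04 Ω
Step 3 — Ladder network (open output): work backward from the far end, alternating series and parallel combinations. Z_in = 141 - j0.7936 Ω = 141∠-0.3° Ω.

Z = 141 - j0.7936 Ω = 141∠-0.3° Ω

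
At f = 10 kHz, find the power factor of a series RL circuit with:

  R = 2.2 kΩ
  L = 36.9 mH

Step 1 — Angular frequency: ω = 2π·f = 2π·1e+04 = 6.283e+04 rad/s.
Step 2 — Component impedances:
  R: Z = R = 2200 Ω
  L: Z = jωL = j·6.283e+04·0.0369 = 0 + j2318 Ω
Step 3 — Series combination: Z_total = R + L = 2200 + j2318 Ω = 3196∠46.5° Ω.
Step 4 — Power factor: PF = cos(φ) = Re(Z)/|Z| = 2200/3196.2 = 0.6883.
Step 5 — Type: Im(Z) = 2318 ⇒ lagging (phase φ = 46.5°).

PF = 0.6883 (lagging, φ = 46.5°)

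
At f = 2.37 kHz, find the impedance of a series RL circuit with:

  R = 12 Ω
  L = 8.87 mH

Step 1 — Angular frequency: ω = 2π·f = 2π·2370 = 1.489e+04 rad/s.
Step 2 — Component impedances:
  R: Z = R = 12 Ω
  L: Z = jωL = j·1.489e+04·0.00887 = 0 + j132.1 Ω
Step 3 — Series combination: Z_total = R + L = 12 + j132.1 Ω = 132.6∠84.8° Ω.

Z = 12 + j132.1 Ω = 132.6∠84.8° Ω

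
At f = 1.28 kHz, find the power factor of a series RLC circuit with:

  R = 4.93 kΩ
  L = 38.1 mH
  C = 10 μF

Step 1 — Angular frequency: ω = 2π·f = 2π·1280 = 8042 rad/s.
Step 2 — Component impedances:
  R: Z = R = 4930 Ω
  L: Z = jωL = j·8042·0.0381 = 0 + j306.4 Ω
  C: Z = 1/(jωC) = -j/(ω·C) = 0 - j12.43 Ω
Step 3 — Series combination: Z_total = R + L + C = 4930 + j294 Ω = 4939∠3.4° Ω.
Step 4 — Power factor: PF = cos(φ) = Re(Z)/|Z| = 4930/4939 = 0.9982.
Step 5 — Type: Im(Z) = 294 ⇒ lagging (phase φ = 3.4°).

PF = 0.9982 (lagging, φ = 3.4°)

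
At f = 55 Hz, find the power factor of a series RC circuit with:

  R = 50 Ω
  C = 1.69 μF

Step 1 — Angular frequency: ω = 2π·f = 2π·55 = 345.6 rad/s.
Step 2 — Component impedances:
  R: Z = R = 50 Ω
  C: Z = 1/(jωC) = -j/(ω·C) = 0 - j1712 Ω
Step 3 — Series combination: Z_total = R + C = 50 - j1712 Ω = 1713∠-88.3° Ω.
Step 4 — Power factor: PF = cos(φ) = Re(Z)/|Z| = 50/1713 = 0.02919.
Step 5 — Type: Im(Z) = -1712 ⇒ leading (phase φ = -88.3°).

PF = 0.02919 (leading, φ = -88.3°)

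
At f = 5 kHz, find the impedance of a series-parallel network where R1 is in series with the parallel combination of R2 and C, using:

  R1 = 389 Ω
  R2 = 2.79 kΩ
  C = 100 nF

Step 1 — Angular frequency: ω = 2π·f = 2π·5000 = 3.142e+04 rad/s.
Step 2 — Component impedances:
  R1: Z = R = 389 Ω
  R2: Z = R = 2790 Ω
  C: Z = 1/(jωC) = -j/(ω·C) = 0 - j318.3 Ω
Step 3 — Parallel branch: R2 || C = 1/(1/R2 + 1/C) = 35.85 - j314.2 Ω.
Step 4 — Series with R1: Z_total = R1 + (R2 || C) = 424.8 - j314.2 Ω = 528.4∠-36.5° Ω.

Z = 424.8 - j314.2 Ω = 528.4∠-36.5° Ω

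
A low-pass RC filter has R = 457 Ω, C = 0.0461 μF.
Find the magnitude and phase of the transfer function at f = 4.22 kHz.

Step 1 — Angular frequency: ω = 2π·4220 = 2.652e+04 rad/s.
Step 2 — Transfer function: H(jω) = 1/(1 + jωRC).
Step 3 — Denominator: 1 + jωRC = 1 + j·2.652e+04·457·4.61e-08 = 1 + j0.5586.
Step 4 — H = 0.7622 - j0.4258.
Step 5 — Magnitude: |H| = 0.873 (-1.2 dB); phase: φ = -29.2°.

|H| = 0.873 (-1.2 dB), φ = -29.2°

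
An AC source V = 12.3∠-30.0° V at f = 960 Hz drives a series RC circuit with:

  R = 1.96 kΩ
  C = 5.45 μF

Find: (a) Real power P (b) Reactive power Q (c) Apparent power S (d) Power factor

Step 1 — Angular frequency: ω = 2π·f = 2π·960 = 6032 rad/s.
Step 2 — Component impedances:
  R: Z = R = 1960 Ω
  C: Z = 1/(jωC) = -j/(ω·C) = 0 - j30.42 Ω
Step 3 — Series combination: Z_total = R + C = 1960 - j30.42 Ω = 1960∠-0.9° Ω.
Step 4 — Source phasor: V = 12.3∠-30.0° V = 10.65 - j6.15 V.
Step 5 — Current: I = V / Z = 0.005482 - j0.003053 A = 0.006275∠-29.1° A.
Step 6 — Complex power: S = V·I* = 0.07717 - j0.001198 VA.
Step 7 — Real power: P = Re(S) = 0.07717 W.
Step 8 — Reactive power: Q = Im(S) = -0.001198 VAR.
Step 9 — Apparent power: |S| = 0.07718 VA.
Step 10 — Power factor: PF = P/|S| = 0.9999 (leading).

(a) P = 0.07717 W  (b) Q = -0.001198 VAR  (c) S = 0.07718 VA  (d) PF = 0.9999 (leading)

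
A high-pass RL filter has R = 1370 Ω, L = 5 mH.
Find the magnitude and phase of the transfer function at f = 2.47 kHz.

Step 1 — Angular frequency: ω = 2π·2470 = 1.552e+04 rad/s.
Step 2 — Transfer function: H(jω) = jωL/(R + jωL).
Step 3 — Numerator jωL = j·77.6; denominator R + jωL = 1370 + j77.6.
Step 4 — H = 0.003198 + j0.05646.
Step 5 — Magnitude: |H| = 0.05655 (-25.0 dB); phase: φ = 86.8°.

|H| = 0.05655 (-25.0 dB), φ = 86.8°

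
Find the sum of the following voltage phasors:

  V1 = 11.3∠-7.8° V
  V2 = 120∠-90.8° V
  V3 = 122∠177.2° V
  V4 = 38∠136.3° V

Step 1 — Convert each phasor to rectangular form:
  V1 = 11.3·(cos(-7.8°) + j·sin(-7.8°)) = 11.2 - j1.534 V
  V2 = 120·(cos(-90.8°) + j·sin(-90.8°)) = -1.675 - j120 V
  V3 = 122·(cos(177.2°) + j·sin(177.2°)) = -121.9 + j5.96 V
  V4 = 38·(cos(136.3°) + j·sin(136.3°)) = -27.47 + j26.25 V
Step 2 — Sum components: V_total = -139.8 - j89.31 V.
Step 3 — Convert to polar: |V_total| = 165.9 V, ∠V_total = -147.4°.

V_total = 165.9∠-147.4° V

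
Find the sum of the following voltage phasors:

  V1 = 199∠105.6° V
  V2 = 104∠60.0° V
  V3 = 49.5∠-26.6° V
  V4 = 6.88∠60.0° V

Step 1 — Convert each phasor to rectangular form:
  V1 = 199·(cos(105.6°) + j·sin(105.6°)) = -53.52 + j191.7 V
  V2 = 104·(cos(60.0°) + j·sin(60.0°)) = 52 + j90.07 V
  V3 = 49.5·(cos(-26.6°) + j·sin(-26.6°)) = 44.26 - j22.16 V
  V4 = 6.88·(cos(60.0°) + j·sin(60.0°)) = 3.44 + j5.958 V
Step 2 — Sum components: V_total = 46.19 + j265.5 V.
Step 3 — Convert to polar: |V_total| = 269.5 V, ∠V_total = 80.1°.

V_total = 269.5∠80.1° V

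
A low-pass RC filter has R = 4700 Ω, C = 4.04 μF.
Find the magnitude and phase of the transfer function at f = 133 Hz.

Step 1 — Angular frequency: ω = 2π·133 = 835.7 rad/s.
Step 2 — Transfer function: H(jω) = 1/(1 + jωRC).
Step 3 — Denominator: 1 + jωRC = 1 + j·835.7·4700·4.04e-06 = 1 + j15.87.
Step 4 — H = 0.003956 - j0.06277.
Step 5 — Magnitude: |H| = 0.0629 (-24.0 dB); phase: φ = -86.4°.

|H| = 0.0629 (-24.0 dB), φ = -86.4°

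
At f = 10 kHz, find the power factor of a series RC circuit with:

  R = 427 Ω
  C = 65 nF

Step 1 — Angular frequency: ω = 2π·f = 2π·1e+04 = 6.283e+04 rad/s.
Step 2 — Component impedances:
  R: Z = R = 427 Ω
  C: Z = 1/(jωC) = -j/(ω·C) = 0 - j244.9 Ω
Step 3 — Series combination: Z_total = R + C = 427 - j244.9 Ω = 492.2∠-29.8° Ω.
Step 4 — Power factor: PF = cos(φ) = Re(Z)/|Z| = 427/492.2 = 0.8675.
Step 5 — Type: Im(Z) = -244.9 ⇒ leading (phase φ = -29.8°).

PF = 0.8675 (leading, φ = -29.8°)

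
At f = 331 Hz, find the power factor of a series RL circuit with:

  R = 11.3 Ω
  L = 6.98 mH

Step 1 — Angular frequency: ω = 2π·f = 2π·331 = 2080 rad/s.
Step 2 — Component impedances:
  R: Z = R = 11.3 Ω
  L: Z = jωL = j·2080·0.00698 = 0 + j14.52 Ω
Step 3 — Series combination: Z_total = R + L = 11.3 + j14.52 Ω = 18.4∠52.1° Ω.
Step 4 — Power factor: PF = cos(φ) = Re(Z)/|Z| = 11.3/18.396 = 0.6143.
Step 5 — Type: Im(Z) = 14.52 ⇒ lagging (phase φ = 52.1°).

PF = 0.6143 (lagging, φ = 52.1°)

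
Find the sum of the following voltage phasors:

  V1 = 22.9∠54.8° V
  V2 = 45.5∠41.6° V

Step 1 — Convert each phasor to rectangular form:
  V1 = 22.9·(cos(54.8°) + j·sin(54.8°)) = 13.2 + j18.71 V
  V2 = 45.5·(cos(41.6°) + j·sin(41.6°)) = 34.02 + j30.21 V
Step 2 — Sum components: V_total = 47.23 + j48.92 V.
Step 3 — Convert to polar: |V_total| = 68 V, ∠V_total = 46.0°.

V_total = 68∠46.0° V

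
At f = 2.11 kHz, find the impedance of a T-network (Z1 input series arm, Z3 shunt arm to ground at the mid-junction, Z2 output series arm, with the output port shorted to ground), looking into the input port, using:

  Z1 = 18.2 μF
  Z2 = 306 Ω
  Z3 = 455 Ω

Step 1 — Angular frequency: ω = 2π·f = 2π·2110 = 1.326e+04 rad/s.
Step 2 — Component impedances:
  Z1: Z = 1/(jωC) = -j/(ω·C) = 0 - j4.144 Ω
  Z2: Z = R = 306 Ω
  Z3: Z = R = 455 Ω
Step 3 — With the output port shorted to ground, the output series arm Z2 runs from the junction to ground; the shunt arm Z3 also runs from the junction to ground. They appear in parallel: Z3 || Z2 = 183 Ω.
Step 4 — Series with input arm Z1: Z_in = Z1 + (Z3 || Z2) = 183 - j4.144 Ω = 183∠-1.3° Ω.

Z = 183 - j4.144 Ω = 183∠-1.3° Ω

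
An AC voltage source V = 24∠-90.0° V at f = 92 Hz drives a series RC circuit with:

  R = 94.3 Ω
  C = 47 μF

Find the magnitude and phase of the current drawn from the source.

Step 1 — Angular frequency: ω = 2π·f = 2π·92 = 578.1 rad/s.
Step 2 — Component impedances:
  R: Z = R = 94.3 Ω
  C: Z = 1/(jωC) = -j/(ω·C) = 0 - j36.81 Ω
Step 3 — Series combination: Z_total = R + C = 94.3 - j36.81 Ω = 101.2∠-21.3° Ω.
Step 4 — Source phasor: V = 24∠-90.0° V = 0 - j24 V.
Step 5 — Ohm's law: I = V / Z_total = (0 - j24) / (94.3 - j36.81) = 0.08621 - j0.2209 A.
Step 6 — Convert to polar: |I| = 0.2371 A, ∠I = -68.7°.

I = 0.2371∠-68.7° A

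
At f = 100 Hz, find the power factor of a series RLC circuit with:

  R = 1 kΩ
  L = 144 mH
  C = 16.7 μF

Step 1 — Angular frequency: ω = 2π·f = 2π·100 = 628.3 rad/s.
Step 2 — Component impedances:
  R: Z = R = 1000 Ω
  L: Z = jωL = j·628.3·0.144 = 0 + j90.48 Ω
  C: Z = 1/(jωC) = -j/(ω·C) = 0 - j95.3 Ω
Step 3 — Series combination: Z_total = R + L + C = 1000 - j4.824 Ω = 1000∠-0.3° Ω.
Step 4 — Power factor: PF = cos(φ) = Re(Z)/|Z| = 1000/1000 = 1.
Step 5 — Type: Im(Z) = -4.824 ⇒ leading (phase φ = -0.3°).

PF = 1 (leading, φ = -0.3°)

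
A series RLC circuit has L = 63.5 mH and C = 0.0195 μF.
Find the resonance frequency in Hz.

Step 1 — Resonance condition Im(Z)=0 gives ω₀ = 1/√(LC).
Step 2 — ω₀ = 1/√(0.0635·1.95e-08) = 2.842e+04 rad/s.
Step 3 — f₀ = ω₀/(2π) = 4523 Hz.

f₀ = 4523 Hz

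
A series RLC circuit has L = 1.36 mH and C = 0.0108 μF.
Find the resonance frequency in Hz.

Step 1 — Resonance condition Im(Z)=0 gives ω₀ = 1/√(LC).
Step 2 — ω₀ = 1/√(0.00136·1.08e-08) = 2.609e+05 rad/s.
Step 3 — f₀ = ω₀/(2π) = 4.153e+04 Hz.

f₀ = 4.153e+04 Hz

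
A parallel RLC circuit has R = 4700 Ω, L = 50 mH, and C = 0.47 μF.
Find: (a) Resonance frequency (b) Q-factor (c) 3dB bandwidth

Step 1 — Resonance: ω₀ = 1/√(LC) = 1/√(0.05·4.7e-07) = 6523 rad/s.
Step 2 — f₀ = ω₀/(2π) = 1038 Hz.
Step 3 — Parallel Q: Q = R/(ω₀L) = 4700/(6523·0.05) = 14.41.
Step 4 — Bandwidth: Δω = ω₀/Q = 452.7 rad/s; BW = Δω/(2π) = 72.05 Hz.

(a) f₀ = 1038 Hz  (b) Q = 14.41  (c) BW = 72.05 Hz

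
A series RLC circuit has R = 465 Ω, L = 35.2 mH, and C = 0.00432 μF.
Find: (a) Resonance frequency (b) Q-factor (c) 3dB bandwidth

Step 1 — Resonance: ω₀ = 1/√(LC) = 1/√(0.0352·4.32e-09) = 8.109e+04 rad/s.
Step 2 — f₀ = ω₀/(2π) = 1.291e+04 Hz.
Step 3 — Series Q: Q = ω₀L/R = 8.109e+04·0.0352/465 = 6.139.
Step 4 — Bandwidth: Δω = ω₀/Q = 1.321e+04 rad/s; BW = Δω/(2π) = 2102 Hz.

(a) f₀ = 1.291e+04 Hz  (b) Q = 6.139  (c) BW = 2102 Hz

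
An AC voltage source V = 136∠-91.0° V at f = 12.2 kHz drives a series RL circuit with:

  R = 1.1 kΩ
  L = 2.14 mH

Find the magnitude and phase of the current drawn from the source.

Step 1 — Angular frequency: ω = 2π·f = 2π·1.22e+04 = 7.665e+04 rad/s.
Step 2 — Component impedances:
  R: Z = R = 1100 Ω
  L: Z = jωL = j·7.665e+04·0.00214 = 0 + j164 Ω
Step 3 — Series combination: Z_total = R + L = 1100 + j164 Ω = 1112∠8.5° Ω.
Step 4 — Source phasor: V = 136∠-91.0° V = -2.374 - j136 V.
Step 5 — Ohm's law: I = V / Z_total = (-2.374 - j136) / (1100 + j164) = -0.02014 - j0.1206 A.
Step 6 — Convert to polar: |I| = 0.1223 A, ∠I = -99.5°.

I = 0.1223∠-99.5° A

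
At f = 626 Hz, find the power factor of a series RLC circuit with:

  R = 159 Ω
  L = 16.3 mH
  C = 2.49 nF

Step 1 — Angular frequency: ω = 2π·f = 2π·626 = 3933 rad/s.
Step 2 — Component impedances:
  R: Z = R = 159 Ω
  L: Z = jωL = j·3933·0.0163 = 0 + j64.11 Ω
  C: Z = 1/(jωC) = -j/(ω·C) = 0 - j1.021e+05 Ω
Step 3 — Series combination: Z_total = R + L + C = 159 - j1.02e+05 Ω = 1.02e+05∠-89.9° Ω.
Step 4 — Power factor: PF = cos(φ) = Re(Z)/|Z| = 159/1.0204e+05 = 0.001558.
Step 5 — Type: Im(Z) = -1.02e+05 ⇒ leading (phase φ = -89.9°).

PF = 0.001558 (leading, φ = -89.9°)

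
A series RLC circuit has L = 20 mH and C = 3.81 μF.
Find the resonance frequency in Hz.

Step 1 — Resonance condition Im(Z)=0 gives ω₀ = 1/√(LC).
Step 2 — ω₀ = 1/√(0.02·3.81e-06) = 3623 rad/s.
Step 3 — f₀ = ω₀/(2π) = 576.6 Hz.

f₀ = 576.6 Hz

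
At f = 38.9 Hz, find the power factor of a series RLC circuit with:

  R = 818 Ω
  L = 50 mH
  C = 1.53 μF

Step 1 — Angular frequency: ω = 2π·f = 2π·38.9 = 244.4 rad/s.
Step 2 — Component impedances:
  R: Z = R = 818 Ω
  L: Z = jωL = j·244.4·0.05 = 0 + j12.22 Ω
  C: Z = 1/(jωC) = -j/(ω·C) = 0 - j2674 Ω
Step 3 — Series combination: Z_total = R + L + C = 818 - j2662 Ω = 2785∠-72.9° Ω.
Step 4 — Power factor: PF = cos(φ) = Re(Z)/|Z| = 818/2785 = 0.2937.
Step 5 — Type: Im(Z) = -2662 ⇒ leading (phase φ = -72.9°).

PF = 0.2937 (leading, φ = -72.9°)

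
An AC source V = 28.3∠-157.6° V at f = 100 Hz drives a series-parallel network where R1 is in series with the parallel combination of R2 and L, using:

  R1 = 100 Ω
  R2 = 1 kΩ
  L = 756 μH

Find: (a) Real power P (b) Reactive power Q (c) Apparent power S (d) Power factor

Step 1 — Angular frequency: ω = 2π·f = 2π·100 = 628.3 rad/s.
Step 2 — Component impedances:
  R1: Z = R = 100 Ω
  R2: Z = R = 1000 Ω
  L: Z = jωL = j·628.3·0.000756 = 0 + j0.475 Ω
Step 3 — Parallel branch: R2 || L = 1/(1/R2 + 1/L) = 0.0002256 + j0.475 Ω.
Step 4 — Series with R1: Z_total = R1 + (R2 || L) = 100 + j0.475 Ω = 100∠0.3° Ω.
Step 5 — Source phasor: V = 28.3∠-157.6° V = -26.16 - j10.78 V.
Step 6 — Current: I = V / Z = -0.2622 - j0.1066 A = 0.283∠-157.9° A.
Step 7 — Complex power: S = V·I* = 8.009 + j0.03804 VA.
Step 8 — Real power: P = Re(S) = 8.009 W.
Step 9 — Reactive power: Q = Im(S) = 0.03804 VAR.
Step 10 — Apparent power: |S| = 8.009 VA.
Step 11 — Power factor: PF = P/|S| = 1 (lagging).

(a) P = 8.009 W  (b) Q = 0.03804 VAR  (c) S = 8.009 VA  (d) PF = 1 (lagging)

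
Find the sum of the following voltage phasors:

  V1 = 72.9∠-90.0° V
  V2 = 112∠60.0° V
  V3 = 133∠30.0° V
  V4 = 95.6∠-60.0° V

Step 1 — Convert each phasor to rectangular form:
  V1 = 72.9·(cos(-90.0°) + j·sin(-90.0°)) = 0 - j72.9 V
  V2 = 112·(cos(60.0°) + j·sin(60.0°)) = 56 + j96.99 V
  V3 = 133·(cos(30.0°) + j·sin(30.0°)) = 115.2 + j66.5 V
  V4 = 95.6·(cos(-60.0°) + j·sin(-60.0°)) = 47.8 - j82.79 V
Step 2 — Sum components: V_total = 219 + j7.803 V.
Step 3 — Convert to polar: |V_total| = 219.1 V, ∠V_total = 2.0°.

V_total = 219.1∠2.0° V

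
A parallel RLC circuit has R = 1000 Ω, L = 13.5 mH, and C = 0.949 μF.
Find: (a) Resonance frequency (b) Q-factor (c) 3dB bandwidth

Step 1 — Resonance: ω₀ = 1/√(LC) = 1/√(0.0135·9.49e-07) = 8835 rad/s.
Step 2 — f₀ = ω₀/(2π) = 1406 Hz.
Step 3 — Parallel Q: Q = R/(ω₀L) = 1000/(8835·0.0135) = 8.384.
Step 4 — Bandwidth: Δω = ω₀/Q = 1054 rad/s; BW = Δω/(2π) = 167.7 Hz.

(a) f₀ = 1406 Hz  (b) Q = 8.384  (c) BW = 167.7 Hz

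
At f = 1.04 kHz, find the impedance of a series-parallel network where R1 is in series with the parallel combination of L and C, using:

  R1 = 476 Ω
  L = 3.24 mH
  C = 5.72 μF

Step 1 — Angular frequency: ω = 2π·f = 2π·1040 = 6535 rad/s.
Step 2 — Component impedances:
  R1: Z = R = 476 Ω
  L: Z = jωL = j·6535·0.00324 = 0 + j21.17 Ω
  C: Z = 1/(jωC) = -j/(ω·C) = 0 - j26.75 Ω
Step 3 — Parallel branch: L || C = 1/(1/L + 1/C) = 0 + j101.5 Ω.
Step 4 — Series with R1: Z_total = R1 + (L || C) = 476 + j101.5 Ω = 486.7∠12.0° Ω.

Z = 476 + j101.5 Ω = 486.7∠12.0° Ω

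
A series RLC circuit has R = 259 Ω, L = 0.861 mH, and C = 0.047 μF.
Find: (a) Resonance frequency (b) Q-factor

Step 1 — Resonance condition Im(Z)=0 gives ω₀ = 1/√(LC).
Step 2 — ω₀ = 1/√(0.000861·4.7e-08) = 1.572e+05 rad/s.
Step 3 — f₀ = ω₀/(2π) = 2.502e+04 Hz.
Step 4 — Series Q: Q = ω₀L/R = 1.572e+05·0.000861/259 = 0.5226.

(a) f₀ = 2.502e+04 Hz  (b) Q = 0.5226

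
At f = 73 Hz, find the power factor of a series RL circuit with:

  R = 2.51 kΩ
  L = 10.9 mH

Step 1 — Angular frequency: ω = 2π·f = 2π·73 = 458.7 rad/s.
Step 2 — Component impedances:
  R: Z = R = 2510 Ω
  L: Z = jωL = j·458.7·0.0109 = 0 + j5 Ω
Step 3 — Series combination: Z_total = R + L = 2510 + j5 Ω = 2510∠0.1° Ω.
Step 4 — Power factor: PF = cos(φ) = Re(Z)/|Z| = 2510/2510 = 1.
Step 5 — Type: Im(Z) = 5 ⇒ lagging (phase φ = 0.1°).

PF = 1 (lagging, φ = 0.1°)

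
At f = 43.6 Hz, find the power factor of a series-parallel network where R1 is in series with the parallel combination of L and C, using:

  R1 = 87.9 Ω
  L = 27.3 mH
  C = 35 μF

Step 1 — Angular frequency: ω = 2π·f = 2π·43.6 = 273.9 rad/s.
Step 2 — Component impedances:
  R1: Z = R = 87.9 Ω
  L: Z = jωL = j·273.9·0.0273 = 0 + j7.479 Ω
  C: Z = 1/(jωC) = -j/(ω·C) = 0 - j104.3 Ω
Step 3 — Parallel branch: L || C = 1/(1/L + 1/C) = 0 + j8.056 Ω.
Step 4 — Series with R1: Z_total = R1 + (L || C) = 87.9 + j8.056 Ω = 88.27∠5.2° Ω.
Step 5 — Power factor: PF = cos(φ) = Re(Z)/|Z| = 87.9/88.27 = 0.9958.
Step 6 — Type: Im(Z) = 8.056 ⇒ lagging (phase φ = 5.2°).

PF = 0.9958 (lagging, φ = 5.2°)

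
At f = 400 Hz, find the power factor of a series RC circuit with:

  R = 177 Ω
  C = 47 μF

Step 1 — Angular frequency: ω = 2π·f = 2π·400 = 2513 rad/s.
Step 2 — Component impedances:
  R: Z = R = 177 Ω
  C: Z = 1/(jωC) = -j/(ω·C) = 0 - j8.466 Ω
Step 3 — Series combination: Z_total = R + C = 177 - j8.466 Ω = 177.2∠-2.7° Ω.
Step 4 — Power factor: PF = cos(φ) = Re(Z)/|Z| = 177/177.2 = 0.9989.
Step 5 — Type: Im(Z) = -8.466 ⇒ leading (phase φ = -2.7°).

PF = 0.9989 (leading, φ = -2.7°)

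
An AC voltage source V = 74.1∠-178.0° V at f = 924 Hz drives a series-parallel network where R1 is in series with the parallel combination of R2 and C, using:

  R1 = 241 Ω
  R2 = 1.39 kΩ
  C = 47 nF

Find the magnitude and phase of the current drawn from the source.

Step 1 — Angular frequency: ω = 2π·f = 2π·924 = 5806 rad/s.
Step 2 — Component impedances:
  R1: Z = R = 241 Ω
  R2: Z = R = 1390 Ω
  C: Z = 1/(jωC) = -j/(ω·C) = 0 - j3665 Ω
Step 3 — Parallel branch: R2 || C = 1/(1/R2 + 1/C) = 1215 - j460.9 Ω.
Step 4 — Series with R1: Z_total = R1 + (R2 || C) = 1456 - j460.9 Ω = 1527∠-17.6° Ω.
Step 5 — Source phasor: V = 74.1∠-178.0° V = -74.05 - j2.586 V.
Step 6 — Ohm's law: I = V / Z_total = (-74.05 - j2.586) / (1456 - j460.9) = -0.04571 - j0.01624 A.
Step 7 — Convert to polar: |I| = 0.04851 A, ∠I = -160.4°.

I = 0.04851∠-160.4° A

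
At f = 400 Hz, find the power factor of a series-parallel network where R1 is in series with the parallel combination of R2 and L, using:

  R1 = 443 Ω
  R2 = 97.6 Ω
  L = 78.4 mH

Step 1 — Angular frequency: ω = 2π·f = 2π·400 = 2513 rad/s.
Step 2 — Component impedances:
  R1: Z = R = 443 Ω
  R2: Z = R = 97.6 Ω
  L: Z = jωL = j·2513·0.0784 = 0 + j197 Ω
Step 3 — Parallel branch: R2 || L = 1/(1/R2 + 1/L) = 78.37 + j38.82 Ω.
Step 4 — Series with R1: Z_total = R1 + (R2 || L) = 521.4 + j38.82 Ω = 522.8∠4.3° Ω.
Step 5 — Power factor: PF = cos(φ) = Re(Z)/|Z| = 521.37/522.81 = 0.9972.
Step 6 — Type: Im(Z) = 38.82 ⇒ lagging (phase φ = 4.3°).

PF = 0.9972 (lagging, φ = 4.3°)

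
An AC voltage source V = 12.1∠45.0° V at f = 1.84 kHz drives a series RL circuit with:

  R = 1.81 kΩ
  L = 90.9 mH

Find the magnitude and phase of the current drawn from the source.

Step 1 — Angular frequency: ω = 2π·f = 2π·1840 = 1.156e+04 rad/s.
Step 2 — Component impedances:
  R: Z = R = 1810 Ω
  L: Z = jωL = j·1.156e+04·0.0909 = 0 + j1051 Ω
Step 3 — Series combination: Z_total = R + L = 1810 + j1051 Ω = 2093∠30.1° Ω.
Step 4 — Source phasor: V = 12.1∠45.0° V = 8.556 + j8.556 V.
Step 5 — Ohm's law: I = V / Z_total = (8.556 + j8.556) / (1810 + j1051) = 0.005588 + j0.001483 A.
Step 6 — Convert to polar: |I| = 0.005781 A, ∠I = 14.9°.

I = 0.005781∠14.9° A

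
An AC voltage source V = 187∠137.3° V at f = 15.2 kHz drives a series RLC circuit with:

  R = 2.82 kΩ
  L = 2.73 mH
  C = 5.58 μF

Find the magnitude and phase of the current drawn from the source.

Step 1 — Angular frequency: ω = 2π·f = 2π·1.52e+04 = 9.55e+04 rad/s.
Step 2 — Component impedances:
  R: Z = R = 2820 Ω
  L: Z = jωL = j·9.55e+04·0.00273 = 0 + j260.7 Ω
  C: Z = 1/(jωC) = -j/(ω·C) = 0 - j1.876 Ω
Step 3 — Series combination: Z_total = R + L + C = 2820 + j258.9 Ω = 2832∠5.2° Ω.
Step 4 — Source phasor: V = 187∠137.3° V = -137.4 + j126.8 V.
Step 5 — Ohm's law: I = V / Z_total = (-137.4 + j126.8) / (2820 + j258.9) = -0.04423 + j0.04903 A.
Step 6 — Convert to polar: |I| = 0.06603 A, ∠I = 132.1°.

I = 0.06603∠132.1° A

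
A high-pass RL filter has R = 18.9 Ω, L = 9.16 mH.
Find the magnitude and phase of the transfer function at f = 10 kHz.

Step 1 — Angular frequency: ω = 2π·1e+04 = 6.283e+04 rad/s.
Step 2 — Transfer function: H(jω) = jωL/(R + jωL).
Step 3 — Numerator jωL = j·575.5; denominator R + jωL = 18.9 + j575.5.
Step 4 — H = 0.9989 + j0.0328.
Step 5 — Magnitude: |H| = 0.9995 (-0.0 dB); phase: φ = 1.9°.

|H| = 0.9995 (-0.0 dB), φ = 1.9°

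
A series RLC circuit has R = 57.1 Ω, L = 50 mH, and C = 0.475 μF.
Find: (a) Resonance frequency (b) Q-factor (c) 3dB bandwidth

Step 1 — Resonance: ω₀ = 1/√(LC) = 1/√(0.05·4.75e-07) = 6489 rad/s.
Step 2 — f₀ = ω₀/(2π) = 1033 Hz.
Step 3 — Series Q: Q = ω₀L/R = 6489·0.05/57.1 = 5.682.
Step 4 — Bandwidth: Δω = ω₀/Q = 1142 rad/s; BW = Δω/(2π) = 181.8 Hz.

(a) f₀ = 1033 Hz  (b) Q = 5.682  (c) BW = 181.8 Hz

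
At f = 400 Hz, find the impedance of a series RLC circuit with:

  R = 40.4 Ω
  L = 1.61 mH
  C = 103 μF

Step 1 — Angular frequency: ω = 2π·f = 2π·400 = 2513 rad/s.
Step 2 — Component impedances:
  R: Z = R = 40.4 Ω
  L: Z = jωL = j·2513·0.00161 = 0 + j4.046 Ω
  C: Z = 1/(jωC) = -j/(ω·C) = 0 - j3.863 Ω
Step 3 — Series combination: Z_total = R + L + C = 40.4 + j0.1834 Ω = 40.4∠0.3° Ω.

Z = 40.4 + j0.1834 Ω = 40.4∠0.3° Ω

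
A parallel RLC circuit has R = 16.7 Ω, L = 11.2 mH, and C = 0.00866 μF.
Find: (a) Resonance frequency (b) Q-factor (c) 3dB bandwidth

Step 1 — Resonance: ω₀ = 1/√(LC) = 1/√(0.0112·8.66e-09) = 1.015e+05 rad/s.
Step 2 — f₀ = ω₀/(2π) = 1.616e+04 Hz.
Step 3 — Parallel Q: Q = R/(ω₀L) = 16.7/(1.015e+05·0.0112) = 0.01468.
Step 4 — Bandwidth: Δω = ω₀/Q = 6.915e+06 rad/s; BW = Δω/(2π) = 1.1e+06 Hz.

(a) f₀ = 1.616e+04 Hz  (b) Q = 0.01468  (c) BW = 1.1e+06 Hz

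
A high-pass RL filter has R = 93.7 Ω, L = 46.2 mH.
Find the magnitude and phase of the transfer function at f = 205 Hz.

Step 1 — Angular frequency: ω = 2π·205 = 1288 rad/s.
Step 2 — Transfer function: H(jω) = jωL/(R + jωL).
Step 3 — Numerator jωL = j·59.51; denominator R + jωL = 93.7 + j59.51.
Step 4 — H = 0.2874 + j0.4526.
Step 5 — Magnitude: |H| = 0.5361 (-5.4 dB); phase: φ = 57.6°.

|H| = 0.5361 (-5.4 dB), φ = 57.6°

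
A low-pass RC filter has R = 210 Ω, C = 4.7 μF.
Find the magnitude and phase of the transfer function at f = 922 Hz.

Step 1 — Angular frequency: ω = 2π·922 = 5793 rad/s.
Step 2 — Transfer function: H(jω) = 1/(1 + jωRC).
Step 3 — Denominator: 1 + jωRC = 1 + j·5793·210·4.7e-06 = 1 + j5.718.
Step 4 — H = 0.02968 - j0.1697.
Step 5 — Magnitude: |H| = 0.1723 (-15.3 dB); phase: φ = -80.1°.

|H| = 0.1723 (-15.3 dB), φ = -80.1°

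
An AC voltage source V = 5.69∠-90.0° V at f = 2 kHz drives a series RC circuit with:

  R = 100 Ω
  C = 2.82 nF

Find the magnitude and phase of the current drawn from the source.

Step 1 — Angular frequency: ω = 2π·f = 2π·2000 = 1.257e+04 rad/s.
Step 2 — Component impedances:
  R: Z = R = 100 Ω
  C: Z = 1/(jωC) = -j/(ω·C) = 0 - j2.822e+04 Ω
Step 3 — Series combination: Z_total = R + C = 100 - j2.822e+04 Ω = 2.822e+04∠-89.8° Ω.
Step 4 — Source phasor: V = 5.69∠-90.0° V = 0 - j5.69 V.
Step 5 — Ohm's law: I = V / Z_total = (0 - j5.69) / (100 - j2.822e+04) = 0.0002016 - j7.145e-07 A.
Step 6 — Convert to polar: |I| = 0.0002016 A, ∠I = -0.2°.

I = 0.0002016∠-0.2° A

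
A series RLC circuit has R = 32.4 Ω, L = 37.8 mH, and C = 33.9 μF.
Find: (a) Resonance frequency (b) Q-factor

Step 1 — Resonance condition Im(Z)=0 gives ω₀ = 1/√(LC).
Step 2 — ω₀ = 1/√(0.0378·3.39e-05) = 883.4 rad/s.
Step 3 — f₀ = ω₀/(2π) = 140.6 Hz.
Step 4 — Series Q: Q = ω₀L/R = 883.4·0.0378/32.4 = 1.031.

(a) f₀ = 140.6 Hz  (b) Q = 1.031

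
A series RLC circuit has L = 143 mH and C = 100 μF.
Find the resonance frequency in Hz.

Step 1 — Resonance condition Im(Z)=0 gives ω₀ = 1/√(LC).
Step 2 — ω₀ = 1/√(0.143·0.0001) = 264.4 rad/s.
Step 3 — f₀ = ω₀/(2π) = 42.09 Hz.

f₀ = 42.09 Hz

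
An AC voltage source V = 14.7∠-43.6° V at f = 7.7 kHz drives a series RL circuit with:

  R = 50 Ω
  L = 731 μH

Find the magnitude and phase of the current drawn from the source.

Step 1 — Angular frequency: ω = 2π·f = 2π·7700 = 4.838e+04 rad/s.
Step 2 — Component impedances:
  R: Z = R = 50 Ω
  L: Z = jωL = j·4.838e+04·0.000731 = 0 + j35.37 Ω
Step 3 — Series combination: Z_total = R + L = 50 + j35.37 Ω = 61.24∠35.3° Ω.
Step 4 — Source phasor: V = 14.7∠-43.6° V = 10.65 - j10.14 V.
Step 5 — Ohm's law: I = V / Z_total = (10.65 - j10.14) / (50 + j35.37) = 0.04632 - j0.2355 A.
Step 6 — Convert to polar: |I| = 0.24 A, ∠I = -78.9°.

I = 0.24∠-78.9° A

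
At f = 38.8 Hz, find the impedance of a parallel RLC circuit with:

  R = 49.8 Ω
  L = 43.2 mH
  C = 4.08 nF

Step 1 — Angular frequency: ω = 2π·f = 2π·38.8 = 243.8 rad/s.
Step 2 — Component impedances:
  R: Z = R = 49.8 Ω
  L: Z = jωL = j·243.8·0.0432 = 0 + j10.53 Ω
  C: Z = 1/(jωC) = -j/(ω·C) = 0 - j1.005e+06 Ω
Step 3 — Parallel combination: 1/Z_total = 1/R + 1/L + 1/C; Z_total = 2.132 + j10.08 Ω = 10.3∠78.1° Ω.

Z = 2.132 + j10.08 Ω = 10.3∠78.1° Ω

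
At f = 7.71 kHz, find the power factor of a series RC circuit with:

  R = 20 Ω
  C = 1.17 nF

Step 1 — Angular frequency: ω = 2π·f = 2π·7710 = 4.844e+04 rad/s.
Step 2 — Component impedances:
  R: Z = R = 20 Ω
  C: Z = 1/(jωC) = -j/(ω·C) = 0 - j1.764e+04 Ω
Step 3 — Series combination: Z_total = R + C = 20 - j1.764e+04 Ω = 1.764e+04∠-89.9° Ω.
Step 4 — Power factor: PF = cos(φ) = Re(Z)/|Z| = 20/1.764e+04 = 0.001134.
Step 5 — Type: Im(Z) = -1.764e+04 ⇒ leading (phase φ = -89.9°).

PF = 0.001134 (leading, φ = -89.9°)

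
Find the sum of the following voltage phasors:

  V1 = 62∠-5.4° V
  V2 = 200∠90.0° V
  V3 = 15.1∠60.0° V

Step 1 — Convert each phasor to rectangular form:
  V1 = 62·(cos(-5.4°) + j·sin(-5.4°)) = 61.72 - j5.835 V
  V2 = 200·(cos(90.0°) + j·sin(90.0°)) = 0 + j200 V
  V3 = 15.1·(cos(60.0°) + j·sin(60.0°)) = 7.55 + j13.08 V
Step 2 — Sum components: V_total = 69.27 + j207.2 V.
Step 3 — Convert to polar: |V_total| = 218.5 V, ∠V_total = 71.5°.

V_total = 218.5∠71.5° V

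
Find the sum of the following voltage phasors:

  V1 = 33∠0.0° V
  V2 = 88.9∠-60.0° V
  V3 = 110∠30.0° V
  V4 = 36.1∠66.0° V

Step 1 — Convert each phasor to rectangular form:
  V1 = 33·(cos(0.0°) + j·sin(0.0°)) = 33 V
  V2 = 88.9·(cos(-60.0°) + j·sin(-60.0°)) = 44.45 - j76.99 V
  V3 = 110·(cos(30.0°) + j·sin(30.0°)) = 95.26 + j55 V
  V4 = 36.1·(cos(66.0°) + j·sin(66.0°)) = 14.68 + j32.98 V
Step 2 — Sum components: V_total = 187.4 + j10.99 V.
Step 3 — Convert to polar: |V_total| = 187.7 V, ∠V_total = 3.4°.

V_total = 187.7∠3.4° V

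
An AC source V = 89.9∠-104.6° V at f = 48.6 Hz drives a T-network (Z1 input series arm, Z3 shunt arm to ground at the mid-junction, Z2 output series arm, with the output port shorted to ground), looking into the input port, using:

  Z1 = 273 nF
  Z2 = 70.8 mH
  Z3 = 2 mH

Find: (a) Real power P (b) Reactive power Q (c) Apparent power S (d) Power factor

Step 1 — Angular frequency: ω = 2π·f = 2π·48.6 = 305.4 rad/s.
Step 2 — Component impedances:
  Z1: Z = 1/(jωC) = -j/(ω·C) = 0 - j1.2e+04 Ω
  Z2: Z = jωL = j·305.4·0.0708 = 0 + j21.62 Ω
  Z3: Z = jωL = j·305.4·0.002 = 0 + j0.6107 Ω
Step 3 — With the output port shorted to ground, the output series arm Z2 runs from the junction to ground; the shunt arm Z3 also runs from the junction to ground. They appear in parallel: Z3 || Z2 = 0 + j0.5939 Ω.
Step 4 — Series with input arm Z1: Z_in = Z1 + (Z3 || Z2) = 0 - j1.199e+04 Ω = 1.199e+04∠-90.0° Ω.
Step 5 — Source phasor: V = 89.9∠-104.6° V = -22.66 - j87 V.
Step 6 — Current: I = V / Z = 0.007253 - j0.001889 A = 0.007495∠-14.6° A.
Step 7 — Complex power: S = V·I* = 0 - j0.6738 VA.
Step 8 — Real power: P = Re(S) = 0 W.
Step 9 — Reactive power: Q = Im(S) = -0.6738 VAR.
Step 10 — Apparent power: |S| = 0.6738 VA.
Step 11 — Power factor: PF = P/|S| = 0 (leading).

(a) P = 0 W  (b) Q = -0.6738 VAR  (c) S = 0.6738 VA  (d) PF = 0 (leading)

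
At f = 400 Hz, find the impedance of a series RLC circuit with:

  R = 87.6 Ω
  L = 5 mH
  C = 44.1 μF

Step 1 — Angular frequency: ω = 2π·f = 2π·400 = 2513 rad/s.
Step 2 — Component impedances:
  R: Z = R = 87.6 Ω
  L: Z = jωL = j·2513·0.005 = 0 + j12.57 Ω
  C: Z = 1/(jωC) = -j/(ω·C) = 0 - j9.022 Ω
Step 3 — Series combination: Z_total = R + L + C = 87.6 + j3.544 Ω = 87.67∠2.3° Ω.

Z = 87.6 + j3.544 Ω = 87.67∠2.3° Ω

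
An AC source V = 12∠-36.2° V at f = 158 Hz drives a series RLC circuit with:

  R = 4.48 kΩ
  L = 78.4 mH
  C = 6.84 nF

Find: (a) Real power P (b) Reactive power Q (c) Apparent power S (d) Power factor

Step 1 — Angular frequency: ω = 2π·f = 2π·158 = 992.7 rad/s.
Step 2 — Component impedances:
  R: Z = R = 4480 Ω
  L: Z = jωL = j·992.7·0.0784 = 0 + j77.83 Ω
  C: Z = 1/(jωC) = -j/(ω·C) = 0 - j1.473e+05 Ω
Step 3 — Series combination: Z_total = R + L + C = 4480 - j1.472e+05 Ω = 1.473e+05∠-88.3° Ω.
Step 4 — Source phasor: V = 12∠-36.2° V = 9.684 - j7.087 V.
Step 5 — Current: I = V / Z = 5.011e-05 + j6.426e-05 A = 8.149e-05∠52.1° A.
Step 6 — Complex power: S = V·I* = 2.975e-05 - j0.0009774 VA.
Step 7 — Real power: P = Re(S) = 2.975e-05 W.
Step 8 — Reactive power: Q = Im(S) = -0.0009774 VAR.
Step 9 — Apparent power: |S| = 0.0009779 VA.
Step 10 — Power factor: PF = P/|S| = 0.03042 (leading).

(a) P = 2.975e-05 W  (b) Q = -0.0009774 VAR  (c) S = 0.0009779 VA  (d) PF = 0.03042 (leading)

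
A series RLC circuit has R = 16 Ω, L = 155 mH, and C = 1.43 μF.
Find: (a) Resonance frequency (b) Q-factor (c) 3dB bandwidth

Step 1 — Resonance: ω₀ = 1/√(LC) = 1/√(0.155·1.43e-06) = 2124 rad/s.
Step 2 — f₀ = ω₀/(2π) = 338.1 Hz.
Step 3 — Series Q: Q = ω₀L/R = 2124·0.155/16 = 20.58.
Step 4 — Bandwidth: Δω = ω₀/Q = 103.2 rad/s; BW = Δω/(2π) = 16.43 Hz.

(a) f₀ = 338.1 Hz  (b) Q = 20.58  (c) BW = 16.43 Hz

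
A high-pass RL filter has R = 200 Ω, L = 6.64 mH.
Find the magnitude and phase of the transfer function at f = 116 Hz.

Step 1 — Angular frequency: ω = 2π·116 = 728.8 rad/s.
Step 2 — Transfer function: H(jω) = jωL/(R + jωL).
Step 3 — Numerator jωL = j·4.84; denominator R + jωL = 200 + j4.84.
Step 4 — H = 0.0005852 + j0.02418.
Step 5 — Magnitude: |H| = 0.02419 (-32.3 dB); phase: φ = 88.6°.

|H| = 0.02419 (-32.3 dB), φ = 88.6°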